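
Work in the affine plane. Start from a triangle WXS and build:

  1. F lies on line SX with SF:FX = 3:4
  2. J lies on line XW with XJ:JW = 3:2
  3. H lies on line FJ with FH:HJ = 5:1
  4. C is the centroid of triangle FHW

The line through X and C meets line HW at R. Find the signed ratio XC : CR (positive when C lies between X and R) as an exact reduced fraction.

Choose coordinates W = (0, 0), X = (1, 0), S = (0, 1).
1. F lies on line SX with SF:FX = 3:4 ⇒ F = (3/7, 4/7)
2. J lies on line XW with XJ:JW = 3:2 ⇒ J = (2/5, 0)
3. H lies on line FJ with FH:HJ = 5:1 ⇒ H = (17/42, 2/21)
4. C is the centroid of triangle FHW ⇒ C = (5/18, 2/9)
line XC meets HW at R = (17/30, 2/15)
C = X + t·(R−X) with t = 5/3, so XC:CR = 5/3:-2/3

XC:CR = -5/2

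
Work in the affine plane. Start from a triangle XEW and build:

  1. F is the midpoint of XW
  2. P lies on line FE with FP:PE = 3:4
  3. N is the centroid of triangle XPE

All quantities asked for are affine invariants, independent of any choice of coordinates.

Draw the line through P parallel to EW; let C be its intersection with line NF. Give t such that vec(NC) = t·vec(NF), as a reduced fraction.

Assign X = (0, 0), E = (1, 0), W = (0, 1) — the answer is frame-independent, so this choice is without loss of generality.
1. F is the midpoint of XW ⇒ F = (0, 1/2)
2. P lies on line FE with FP:PE = 3:4 ⇒ P = (3/7, 2/7)
3. N is the centroid of triangle XPE ⇒ N = (10/21, 2/21)
through P parallel to EW: direction (-1, 1); meets NF at C = (10/7, -5/7)
C = N + t·(F−N) with t = -2

t = -2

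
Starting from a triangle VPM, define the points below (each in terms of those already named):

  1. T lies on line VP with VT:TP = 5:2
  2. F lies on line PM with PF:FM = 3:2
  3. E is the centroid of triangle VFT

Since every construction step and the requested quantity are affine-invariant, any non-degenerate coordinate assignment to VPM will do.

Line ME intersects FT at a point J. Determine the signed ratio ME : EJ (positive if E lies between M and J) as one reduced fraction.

ME:EJ = -1/5

Assign V = (0, 0), P = (1, 0), M = (0, 1) — the answer is frame-independent, so this choice is without loss of generality.
1. T lies on line VP with VT:TP = 5:2 ⇒ T = (5/7, 0)
2. F lies on line PM with PF:FM = 3:2 ⇒ F = (2/5, 3/5)
3. E is the centroid of triangle VFT ⇒ E = (13/35, 1/5)
line ME meets FT at J = (-52/35, 21/5)
E = M + t·(J−M) with t = -1/4, so ME:EJ = -1/4:5/4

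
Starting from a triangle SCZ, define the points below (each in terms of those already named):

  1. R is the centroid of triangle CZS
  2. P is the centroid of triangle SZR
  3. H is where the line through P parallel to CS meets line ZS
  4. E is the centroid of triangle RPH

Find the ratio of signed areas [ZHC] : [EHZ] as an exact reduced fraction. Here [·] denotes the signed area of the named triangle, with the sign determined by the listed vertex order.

Work in coordinates with S = (0, 0), C = (1, 0), Z = (0, 1).
1. R is the centroid of triangle CZS ⇒ R = (1/3, 1/3)
2. P is the centroid of triangle SZR ⇒ P = (1/9, 4/9)
3. H is where the line through P parallel to CS meets line ZS ⇒ H = (0, 4/9)
4. E is the centroid of triangle RPH ⇒ E = (4/27, 11/27)
2·[ZHC] = 5/9, 2·[EHZ] = -20/243
[ZHC]:[EHZ] = 5/9:-20/243 = -27/4

[ZHC]:[EHZ] = -27/4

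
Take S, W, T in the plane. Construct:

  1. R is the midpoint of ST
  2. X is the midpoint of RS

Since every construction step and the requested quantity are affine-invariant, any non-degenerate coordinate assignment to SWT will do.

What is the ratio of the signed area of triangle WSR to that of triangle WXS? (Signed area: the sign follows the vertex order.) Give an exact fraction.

Work in coordinates with S = (0, 0), W = (1, 0), T = (0, 1).
1. R is the midpoint of ST ⇒ R = (0, 1/2)
2. X is the midpoint of RS ⇒ X = (0, 1/4)
2·[WSR] = -1/2, 2·[WXS] = 1/4
[WSR]:[WXS] = -1/2:1/4 = -2

[WSR]:[WXS] = -2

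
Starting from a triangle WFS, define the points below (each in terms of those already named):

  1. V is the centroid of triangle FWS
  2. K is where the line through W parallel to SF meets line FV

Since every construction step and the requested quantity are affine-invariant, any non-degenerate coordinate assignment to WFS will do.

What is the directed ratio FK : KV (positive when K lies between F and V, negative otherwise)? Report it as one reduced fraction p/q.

Choose coordinates W = (0, 0), F = (1, 0), S = (0, 1).
1. V is the centroid of triangle FWS ⇒ V = (1/3, 1/3)
2. K is where the line through W parallel to SF meets line FV ⇒ K = (-1, 1)
K = F + t·(V−F) with t = 3, so FK:KV = t:(1−t) = 3:-2

FK:KV = -3/2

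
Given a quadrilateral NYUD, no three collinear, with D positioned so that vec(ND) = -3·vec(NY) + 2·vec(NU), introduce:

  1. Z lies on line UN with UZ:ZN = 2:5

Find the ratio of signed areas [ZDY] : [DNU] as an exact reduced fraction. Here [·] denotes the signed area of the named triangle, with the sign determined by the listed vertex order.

Assign N = (0, 0), Y = (1, 0), U = (0, 1), D = (-3, 2) — the answer is frame-independent, so this choice is without loss of generality.
1. Z lies on line UN with UZ:ZN = 2:5 ⇒ Z = (0, 5/7)
2·[ZDY] = 6/7, 2·[DNU] = 3
[ZDY]:[DNU] = 6/7:3 = 2/7

[ZDY]:[DNU] = 2/7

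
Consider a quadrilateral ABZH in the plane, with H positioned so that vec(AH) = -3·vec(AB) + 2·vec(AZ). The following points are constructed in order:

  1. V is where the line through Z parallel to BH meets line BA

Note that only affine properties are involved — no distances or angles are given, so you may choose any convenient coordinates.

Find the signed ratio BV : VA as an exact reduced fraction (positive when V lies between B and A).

BV:VA = -1/2

Set A = (0, 0), B = (1, 0), Z = (0, 1), H = (-3, 2); any affine frame gives the same invariant.
1. V is where the line through Z parallel to BH meets line BA ⇒ V = (2, 0)
V = B + t·(A−B) with t = -1, so BV:VA = t:(1−t) = -1:2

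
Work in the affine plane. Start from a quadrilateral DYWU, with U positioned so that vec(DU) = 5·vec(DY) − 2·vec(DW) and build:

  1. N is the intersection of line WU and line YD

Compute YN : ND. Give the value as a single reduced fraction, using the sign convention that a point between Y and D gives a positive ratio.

YN:ND = -2/5

Work in coordinates with D = (0, 0), Y = (1, 0), W = (0, 1), U = (5, -2).
1. N is the intersection of line WU and line YD ⇒ N = (5/3, 0)
N = Y + t·(D−Y) with t = -2/3, so YN:ND = t:(1−t) = -2/3:5/3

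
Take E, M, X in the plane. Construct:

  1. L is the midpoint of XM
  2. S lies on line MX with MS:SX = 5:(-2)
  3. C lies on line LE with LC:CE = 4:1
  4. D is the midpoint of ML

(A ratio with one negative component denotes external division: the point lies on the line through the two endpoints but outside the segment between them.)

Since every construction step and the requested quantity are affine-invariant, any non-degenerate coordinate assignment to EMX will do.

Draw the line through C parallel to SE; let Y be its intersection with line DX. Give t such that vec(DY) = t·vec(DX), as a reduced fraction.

Assign E = (0, 0), M = (1, 0), X = (0, 1) — the answer is frame-independent, so this choice is without loss of generality.
1. L is the midpoint of XM ⇒ L = (1/2, 1/2)
2. S lies on line MX with MS:SX = 5:(-2) ⇒ S = (-2/3, 5/3)
3. C lies on line LE with LC:CE = 4:1 ⇒ C = (1/10, 1/10)
4. D is the midpoint of ML ⇒ D = (3/4, 1/4)
through C parallel to SE: direction (2/3, -5/3); meets DX at Y = (-13/30, 43/30)
Y = D + t·(X−D) with t = 71/45

t = 71/45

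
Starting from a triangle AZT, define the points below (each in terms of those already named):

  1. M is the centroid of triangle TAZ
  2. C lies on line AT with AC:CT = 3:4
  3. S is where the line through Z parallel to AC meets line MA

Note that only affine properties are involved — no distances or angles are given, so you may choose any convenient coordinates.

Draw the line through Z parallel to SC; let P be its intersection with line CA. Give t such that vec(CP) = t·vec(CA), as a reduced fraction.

t = 7/3

Choose coordinates A = (0, 0), Z = (1, 0), T = (0, 1).
1. M is the centroid of triangle TAZ ⇒ M = (1/3, 1/3)
2. C lies on line AT with AC:CT = 3:4 ⇒ C = (0, 3/7)
3. S is where the line through Z parallel to AC meets line MA ⇒ S = (1, 1)
through Z parallel to SC: direction (-1, -4/7); meets CA at P = (0, -4/7)
P = C + t·(A−C) with t = 7/3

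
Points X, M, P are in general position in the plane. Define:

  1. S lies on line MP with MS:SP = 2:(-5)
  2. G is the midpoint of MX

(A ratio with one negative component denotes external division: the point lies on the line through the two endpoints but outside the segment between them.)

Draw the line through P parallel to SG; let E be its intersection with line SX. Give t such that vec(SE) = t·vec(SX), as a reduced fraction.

t = -5/2

Assign X = (0, 0), M = (1, 0), P = (0, 1) — the answer is frame-independent, so this choice is without loss of generality.
1. S lies on line MP with MS:SP = 2:(-5) ⇒ S = (5/3, -2/3)
2. G is the midpoint of MX ⇒ G = (1/2, 0)
through P parallel to SG: direction (-7/6, 2/3); meets SX at E = (35/6, -7/3)
E = S + t·(X−S) with t = -5/2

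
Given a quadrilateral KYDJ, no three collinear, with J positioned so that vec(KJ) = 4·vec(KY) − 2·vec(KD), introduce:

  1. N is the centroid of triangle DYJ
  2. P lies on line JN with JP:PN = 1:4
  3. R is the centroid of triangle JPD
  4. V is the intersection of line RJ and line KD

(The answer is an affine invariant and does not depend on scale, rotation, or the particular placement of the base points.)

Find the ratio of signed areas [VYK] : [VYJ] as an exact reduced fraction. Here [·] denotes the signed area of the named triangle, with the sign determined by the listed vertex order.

Work in coordinates with K = (0, 0), Y = (1, 0), D = (0, 1), J = (4, -2).
1. N is the centroid of triangle DYJ ⇒ N = (5/3, -1/3)
2. P lies on line JN with JP:PN = 1:4 ⇒ P = (53/15, -5/3)
3. R is the centroid of triangle JPD ⇒ R = (113/45, -8/9)
4. V is the intersection of line RJ and line KD ⇒ V = (0, 66/67)
2·[VYK] = -66/67, 2·[VYJ] = 64/67
[VYK]:[VYJ] = -66/67:64/67 = -33/32

[VYK]:[VYJ] = -33/32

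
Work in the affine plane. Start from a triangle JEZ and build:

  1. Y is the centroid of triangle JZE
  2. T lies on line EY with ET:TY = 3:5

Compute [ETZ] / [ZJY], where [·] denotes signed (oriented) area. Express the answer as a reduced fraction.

Set J = (0, 0), E = (1, 0), Z = (0, 1); any affine frame gives the same invariant.
1. Y is the centroid of triangle JZE ⇒ Y = (1/3, 1/3)
2. T lies on line EY with ET:TY = 3:5 ⇒ T = (3/4, 1/8)
2·[ETZ] = -1/8, 2·[ZJY] = 1/3
[ETZ]:[ZJY] = -1/8:1/3 = -3/8

[ETZ]:[ZJY] = -3/8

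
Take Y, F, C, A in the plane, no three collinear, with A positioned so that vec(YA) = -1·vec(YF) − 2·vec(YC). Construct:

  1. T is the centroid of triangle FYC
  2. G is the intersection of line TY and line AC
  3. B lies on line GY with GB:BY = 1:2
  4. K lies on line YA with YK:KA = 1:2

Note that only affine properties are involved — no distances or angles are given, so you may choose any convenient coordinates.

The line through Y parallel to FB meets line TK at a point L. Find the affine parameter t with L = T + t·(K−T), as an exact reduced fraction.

Choose coordinates Y = (0, 0), F = (1, 0), C = (0, 1), A = (-1, -2).
1. T is the centroid of triangle FYC ⇒ T = (1/3, 1/3)
2. G is the intersection of line TY and line AC ⇒ G = (-1/2, -1/2)
3. B lies on line GY with GB:BY = 1:2 ⇒ B = (-1/3, -1/3)
4. K lies on line YA with YK:KA = 1:2 ⇒ K = (-1/3, -2/3)
through Y parallel to FB: direction (-4/3, -1/3); meets TK at L = (2/15, 1/30)
L = T + t·(K−T) with t = 3/10

t = 3/10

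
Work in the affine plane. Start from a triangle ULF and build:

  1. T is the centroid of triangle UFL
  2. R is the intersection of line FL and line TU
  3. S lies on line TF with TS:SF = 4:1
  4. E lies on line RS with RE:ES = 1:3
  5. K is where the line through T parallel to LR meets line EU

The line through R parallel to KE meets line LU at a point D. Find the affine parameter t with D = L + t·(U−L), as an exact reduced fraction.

Choose coordinates U = (0, 0), L = (1, 0), F = (0, 1).
1. T is the centroid of triangle UFL ⇒ T = (1/3, 1/3)
2. R is the intersection of line FL and line TU ⇒ R = (1/2, 1/2)
3. S lies on line TF with TS:SF = 4:1 ⇒ S = (1/15, 13/15)
4. E lies on line RS with RE:ES = 1:3 ⇒ E = (47/120, 71/120)
5. K is where the line through T parallel to LR meets line EU ⇒ K = (47/177, 71/177)
through R parallel to KE: direction (893/7080, 1349/7080); meets LU at D = (12/71, 0)
D = L + t·(U−L) with t = 59/71

t = 59/71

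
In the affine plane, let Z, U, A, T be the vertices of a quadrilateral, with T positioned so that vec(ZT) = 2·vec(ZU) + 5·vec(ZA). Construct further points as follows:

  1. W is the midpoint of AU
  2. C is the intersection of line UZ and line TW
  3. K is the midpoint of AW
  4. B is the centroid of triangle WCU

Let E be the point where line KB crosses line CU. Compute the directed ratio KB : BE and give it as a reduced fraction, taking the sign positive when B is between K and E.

Set Z = (0, 0), U = (1, 0), A = (0, 1), T = (2, 5); any affine frame gives the same invariant.
1. W is the midpoint of AU ⇒ W = (1/2, 1/2)
2. C is the intersection of line UZ and line TW ⇒ C = (1/3, 0)
3. K is the midpoint of AW ⇒ K = (1/4, 3/4)
4. B is the centroid of triangle WCU ⇒ B = (11/18, 1/6)
line KB meets CU at E = (5/7, 0)
B = K + t·(E−K) with t = 7/9, so KB:BE = 7/9:2/9

KB:BE = 7/2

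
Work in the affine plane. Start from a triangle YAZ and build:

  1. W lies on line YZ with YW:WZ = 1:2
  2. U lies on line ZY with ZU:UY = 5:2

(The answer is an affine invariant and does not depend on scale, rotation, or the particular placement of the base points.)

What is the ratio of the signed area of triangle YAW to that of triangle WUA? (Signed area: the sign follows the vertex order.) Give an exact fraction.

[YAW]:[WUA] = 7

Work in coordinates with Y = (0, 0), A = (1, 0), Z = (0, 1).
1. W lies on line YZ with YW:WZ = 1:2 ⇒ W = (0, 1/3)
2. U lies on line ZY with ZU:UY = 5:2 ⇒ U = (0, 2/7)
2·[YAW] = 1/3, 2·[WUA] = 1/21
[YAW]:[WUA] = 1/3:1/21 = 7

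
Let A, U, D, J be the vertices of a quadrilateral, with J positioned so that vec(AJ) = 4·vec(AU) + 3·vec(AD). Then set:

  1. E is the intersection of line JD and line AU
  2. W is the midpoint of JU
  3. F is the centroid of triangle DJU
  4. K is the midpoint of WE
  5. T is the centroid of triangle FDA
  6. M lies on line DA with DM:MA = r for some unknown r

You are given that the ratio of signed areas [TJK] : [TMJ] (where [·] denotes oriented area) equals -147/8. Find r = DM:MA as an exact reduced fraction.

Set A = (0, 0), U = (1, 0), D = (0, 1), J = (4, 3); any affine frame gives the same invariant.
1. E is the intersection of line JD and line AU ⇒ E = (-2, 0)
2. W is the midpoint of JU ⇒ W = (5/2, 3/2)
3. F is the centroid of triangle DJU ⇒ F = (5/3, 4/3)
4. K is the midpoint of WE ⇒ K = (1/4, 3/4)
5. T is the centroid of triangle FDA ⇒ T = (5/9, 7/9)
6. With DM:MA = r, write λ = r/(r+1) so M = D + λ·(A−D); M is affine-linear in λ
Every point depending on M is an affine combination of M and λ-independent points, so each such coordinate is linear in λ; the λ² term in each signed area is a multiple of (A−D)×(A−D) = 0, so 2·[TJK] and 2·[TMJ] are each linear in λ. Evaluating at λ=0 and λ=1:
  2·[TJK] = 7/12,   2·[TMJ] = 31/9·λ − 2
So [TJK]:[TMJ] = (7/12) / (31/9·λ − 2). Setting this equal to -147/8:
  7/12 = -147/8·(31/9·λ − 2)  ⇒  λ = 4/7
Then r = λ/(1−λ) = (4/7)/(3/7) = 4/3. Check: with r = 4/3, M = (0, 3/7) and [TJK]:[TMJ] = -147/8 as required.

r = 4/3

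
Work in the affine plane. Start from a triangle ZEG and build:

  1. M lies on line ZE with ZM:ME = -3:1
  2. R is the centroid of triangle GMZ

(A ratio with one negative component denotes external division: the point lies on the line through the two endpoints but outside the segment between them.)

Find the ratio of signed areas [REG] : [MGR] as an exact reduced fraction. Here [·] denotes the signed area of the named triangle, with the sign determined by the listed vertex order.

[REG]:[MGR] = 1/3

Choose coordinates Z = (0, 0), E = (1, 0), G = (0, 1).
1. M lies on line ZE with ZM:ME = -3:1 ⇒ M = (3/2, 0)
2. R is the centroid of triangle GMZ ⇒ R = (1/2, 1/3)
2·[REG] = 1/6, 2·[MGR] = 1/2
[REG]:[MGR] = 1/6:1/2 = 1/3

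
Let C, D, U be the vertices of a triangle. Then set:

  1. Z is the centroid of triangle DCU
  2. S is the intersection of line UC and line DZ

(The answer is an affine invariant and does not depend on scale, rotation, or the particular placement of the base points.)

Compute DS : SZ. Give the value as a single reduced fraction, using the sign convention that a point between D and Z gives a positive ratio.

DS:SZ = -3

Set C = (0, 0), D = (1, 0), U = (0, 1); any affine frame gives the same invariant.
1. Z is the centroid of triangle DCU ⇒ Z = (1/3, 1/3)
2. S is the intersection of line UC and line DZ ⇒ S = (0, 1/2)
S = D + t·(Z−D) with t = 3/2, so DS:SZ = t:(1−t) = 3/2:-1/2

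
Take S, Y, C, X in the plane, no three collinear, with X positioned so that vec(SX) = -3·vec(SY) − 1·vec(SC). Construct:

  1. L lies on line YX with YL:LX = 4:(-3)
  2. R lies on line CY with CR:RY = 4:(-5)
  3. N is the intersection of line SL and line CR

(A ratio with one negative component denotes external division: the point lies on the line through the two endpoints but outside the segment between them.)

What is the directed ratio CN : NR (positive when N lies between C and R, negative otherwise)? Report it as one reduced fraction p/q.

Set S = (0, 0), Y = (1, 0), C = (0, 1), X = (-3, -1); any affine frame gives the same invariant.
1. L lies on line YX with YL:LX = 4:(-3) ⇒ L = (-15, -4)
2. R lies on line CY with CR:RY = 4:(-5) ⇒ R = (-4, 5)
3. N is the intersection of line SL and line CR ⇒ N = (15/19, 4/19)
N = C + t·(R−C) with t = -15/76, so CN:NR = t:(1−t) = -15/76:91/76

CN:NR = -15/91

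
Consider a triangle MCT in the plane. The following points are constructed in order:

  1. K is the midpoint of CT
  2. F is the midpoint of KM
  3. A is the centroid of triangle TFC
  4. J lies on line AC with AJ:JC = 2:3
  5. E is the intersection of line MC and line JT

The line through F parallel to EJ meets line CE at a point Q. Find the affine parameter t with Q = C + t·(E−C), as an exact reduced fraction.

Work in coordinates with M = (0, 0), C = (1, 0), T = (0, 1).
1. K is the midpoint of CT ⇒ K = (1/2, 1/2)
2. F is the midpoint of KM ⇒ F = (1/4, 1/4)
3. A is the centroid of triangle TFC ⇒ A = (5/12, 5/12)
4. J lies on line AC with AJ:JC = 2:3 ⇒ J = (13/20, 1/4)
5. E is the intersection of line MC and line JT ⇒ E = (13/15, 0)
through F parallel to EJ: direction (-13/60, 1/4); meets CE at Q = (7/15, 0)
Q = C + t·(E−C) with t = 4

t = 4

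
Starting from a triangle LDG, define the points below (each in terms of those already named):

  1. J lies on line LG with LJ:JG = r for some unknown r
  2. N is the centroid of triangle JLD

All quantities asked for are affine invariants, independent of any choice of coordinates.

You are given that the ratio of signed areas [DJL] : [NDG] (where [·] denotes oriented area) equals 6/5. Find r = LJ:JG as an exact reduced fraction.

Work in coordinates with L = (0, 0), D = (1, 0), G = (0, 1).
1. With LJ:JG = r, write λ = r/(r+1) so J = L + λ·(G−L); J is affine-linear in λ
2. N is the centroid of triangle JLD ⇒ N is an affine combination of earlier points and hence also affine-linear in λ
Every point depending on J is an affine combination of J and λ-independent points, so each such coordinate is linear in λ; the λ² term in each signed area is a multiple of (G−L)×(G−L) = 0, so 2·[DJL] and 2·[NDG] are each linear in λ. Evaluating at λ=0 and λ=1:
  2·[DJL] = λ,   2·[NDG] = -1/3·λ + 2/3
So [DJL]:[NDG] = (λ) / (-1/3·λ + 2/3). Setting this equal to 6/5:
  λ = 6/5·(-1/3·λ + 2/3)  ⇒  λ = 4/7
Then r = λ/(1−λ) = (4/7)/(3/7) = 4/3. Check: with r = 4/3, J = (0, 4/7) and [DJL]:[NDG] = 6/5 as required.

r = 4/3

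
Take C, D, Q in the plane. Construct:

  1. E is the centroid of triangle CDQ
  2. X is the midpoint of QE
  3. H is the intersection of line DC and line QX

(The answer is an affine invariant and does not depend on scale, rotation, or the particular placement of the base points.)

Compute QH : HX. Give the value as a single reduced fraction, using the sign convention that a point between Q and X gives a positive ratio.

QH:HX = -3/2

Assign C = (0, 0), D = (1, 0), Q = (0, 1) — the answer is frame-independent, so this choice is without loss of generality.
1. E is the centroid of triangle CDQ ⇒ E = (1/3, 1/3)
2. X is the midpoint of QE ⇒ X = (1/6, 2/3)
3. H is the intersection of line DC and line QX ⇒ H = (1/2, 0)
H = Q + t·(X−Q) with t = 3, so QH:HX = t:(1−t) = 3:-2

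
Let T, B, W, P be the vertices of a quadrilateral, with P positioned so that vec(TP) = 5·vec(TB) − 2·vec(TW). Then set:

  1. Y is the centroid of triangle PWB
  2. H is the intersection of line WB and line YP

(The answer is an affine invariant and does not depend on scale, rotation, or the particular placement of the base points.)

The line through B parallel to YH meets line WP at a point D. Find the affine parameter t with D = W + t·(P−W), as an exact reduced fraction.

Work in coordinates with T = (0, 0), B = (1, 0), W = (0, 1), P = (5, -2).
1. Y is the centroid of triangle PWB ⇒ Y = (2, -1/3)
2. H is the intersection of line WB and line YP ⇒ H = (1/2, 1/2)
through B parallel to YH: direction (-3/2, 5/6); meets WP at D = (10, -5)
D = W + t·(P−W) with t = 2

t = 2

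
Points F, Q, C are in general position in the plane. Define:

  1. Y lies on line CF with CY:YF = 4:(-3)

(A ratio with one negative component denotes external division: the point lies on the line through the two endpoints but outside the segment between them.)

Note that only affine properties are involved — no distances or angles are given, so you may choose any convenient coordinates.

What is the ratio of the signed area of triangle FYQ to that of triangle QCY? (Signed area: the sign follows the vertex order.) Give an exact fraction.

Assign F = (0, 0), Q = (1, 0), C = (0, 1) — the answer is frame-independent, so this choice is without loss of generality.
1. Y lies on line CF with CY:YF = 4:(-3) ⇒ Y = (0, -3)
2·[FYQ] = 3, 2·[QCY] = 4
[FYQ]:[QCY] = 3:4 = 3/4

[FYQ]:[QCY] = 3/4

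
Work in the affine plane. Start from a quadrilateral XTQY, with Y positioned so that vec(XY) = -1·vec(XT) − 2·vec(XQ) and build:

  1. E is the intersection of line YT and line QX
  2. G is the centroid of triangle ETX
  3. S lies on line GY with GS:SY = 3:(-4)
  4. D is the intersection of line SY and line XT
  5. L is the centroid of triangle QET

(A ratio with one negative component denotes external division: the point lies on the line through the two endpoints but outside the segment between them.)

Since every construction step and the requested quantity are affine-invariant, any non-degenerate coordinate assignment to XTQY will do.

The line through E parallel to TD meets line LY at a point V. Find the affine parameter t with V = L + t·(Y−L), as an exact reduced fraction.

Choose coordinates X = (0, 0), T = (1, 0), Q = (0, 1), Y = (-1, -2).
1. E is the intersection of line YT and line QX ⇒ E = (0, -1)
2. G is the centroid of triangle ETX ⇒ G = (1/3, -1/3)
3. S lies on line GY with GS:SY = 3:(-4) ⇒ S = (13/3, 14/3)
4. D is the intersection of line SY and line XT ⇒ D = (3/5, 0)
5. L is the centroid of triangle QET ⇒ L = (1/3, 0)
through E parallel to TD: direction (-2/5, 0); meets LY at V = (-1/3, -1)
V = L + t·(Y−L) with t = 1/2

t = 1/2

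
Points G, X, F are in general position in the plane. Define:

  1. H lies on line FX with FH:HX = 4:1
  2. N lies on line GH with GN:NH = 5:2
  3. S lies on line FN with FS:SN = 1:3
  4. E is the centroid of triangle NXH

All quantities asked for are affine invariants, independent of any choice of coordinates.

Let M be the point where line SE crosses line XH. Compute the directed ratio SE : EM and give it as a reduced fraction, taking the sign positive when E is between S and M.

SE:EM = -1/4

Work in coordinates with G = (0, 0), X = (1, 0), F = (0, 1).
1. H lies on line FX with FH:HX = 4:1 ⇒ H = (4/5, 1/5)
2. N lies on line GH with GN:NH = 5:2 ⇒ N = (4/7, 1/7)
3. S lies on line FN with FS:SN = 1:3 ⇒ S = (1/7, 11/14)
4. E is the centroid of triangle NXH ⇒ E = (83/105, 4/35)
line SE meets XH at M = (-9/5, 14/5)
E = S + t·(M−S) with t = -1/3, so SE:EM = -1/3:4/3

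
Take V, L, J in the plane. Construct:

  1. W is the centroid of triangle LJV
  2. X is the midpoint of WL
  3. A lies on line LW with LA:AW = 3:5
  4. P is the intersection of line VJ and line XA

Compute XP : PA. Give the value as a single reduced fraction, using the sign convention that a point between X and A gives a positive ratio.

XP:PA = -8/9

Work in coordinates with V = (0, 0), L = (1, 0), J = (0, 1).
1. W is the centroid of triangle LJV ⇒ W = (1/3, 1/3)
2. X is the midpoint of WL ⇒ X = (2/3, 1/6)
3. A lies on line LW with LA:AW = 3:5 ⇒ A = (3/4, 1/8)
4. P is the intersection of line VJ and line XA ⇒ P = (0, 1/2)
P = X + t·(A−X) with t = -8, so XP:PA = t:(1−t) = -8:9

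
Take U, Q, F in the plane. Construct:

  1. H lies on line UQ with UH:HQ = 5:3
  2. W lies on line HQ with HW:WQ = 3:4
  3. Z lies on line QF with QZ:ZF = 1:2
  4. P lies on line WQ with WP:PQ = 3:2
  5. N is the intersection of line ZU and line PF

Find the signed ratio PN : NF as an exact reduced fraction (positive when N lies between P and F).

PN:NF = 16/35

Work in coordinates with U = (0, 0), Q = (1, 0), F = (0, 1).
1. H lies on line UQ with UH:HQ = 5:3 ⇒ H = (5/8, 0)
2. W lies on line HQ with HW:WQ = 3:4 ⇒ W = (11/14, 0)
3. Z lies on line QF with QZ:ZF = 1:2 ⇒ Z = (2/3, 1/3)
4. P lies on line WQ with WP:PQ = 3:2 ⇒ P = (32/35, 0)
5. N is the intersection of line ZU and line PF ⇒ N = (32/51, 16/51)
N = P + t·(F−P) with t = 16/51, so PN:NF = t:(1−t) = 16/51:35/51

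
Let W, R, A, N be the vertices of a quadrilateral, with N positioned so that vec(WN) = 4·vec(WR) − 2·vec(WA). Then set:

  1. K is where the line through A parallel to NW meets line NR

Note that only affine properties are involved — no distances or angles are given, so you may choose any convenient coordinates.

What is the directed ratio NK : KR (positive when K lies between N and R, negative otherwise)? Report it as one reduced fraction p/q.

Work in coordinates with W = (0, 0), R = (1, 0), A = (0, 1), N = (4, -2).
1. K is where the line through A parallel to NW meets line NR ⇒ K = (-2, 2)
K = N + t·(R−N) with t = 2, so NK:KR = t:(1−t) = 2:-1

NK:KR = -2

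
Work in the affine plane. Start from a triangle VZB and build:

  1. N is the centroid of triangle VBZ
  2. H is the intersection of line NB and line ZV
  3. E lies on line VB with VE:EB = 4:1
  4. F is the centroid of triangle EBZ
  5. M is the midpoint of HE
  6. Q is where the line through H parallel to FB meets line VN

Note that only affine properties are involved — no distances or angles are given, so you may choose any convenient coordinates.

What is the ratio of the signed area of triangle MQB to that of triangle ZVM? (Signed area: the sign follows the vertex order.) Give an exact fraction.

[MQB]:[ZVM] = 1/22

Work in coordinates with V = (0, 0), Z = (1, 0), B = (0, 1).
1. N is the centroid of triangle VBZ ⇒ N = (1/3, 1/3)
2. H is the intersection of line NB and line ZV ⇒ H = (1/2, 0)
3. E lies on line VB with VE:EB = 4:1 ⇒ E = (0, 4/5)
4. F is the centroid of triangle EBZ ⇒ F = (1/3, 3/5)
5. M is the midpoint of HE ⇒ M = (1/4, 2/5)
6. Q is where the line through H parallel to FB meets line VN ⇒ Q = (3/11, 3/11)
2·[MQB] = -1/55, 2·[ZVM] = -2/5
[MQB]:[ZVM] = -1/55:-2/5 = 1/22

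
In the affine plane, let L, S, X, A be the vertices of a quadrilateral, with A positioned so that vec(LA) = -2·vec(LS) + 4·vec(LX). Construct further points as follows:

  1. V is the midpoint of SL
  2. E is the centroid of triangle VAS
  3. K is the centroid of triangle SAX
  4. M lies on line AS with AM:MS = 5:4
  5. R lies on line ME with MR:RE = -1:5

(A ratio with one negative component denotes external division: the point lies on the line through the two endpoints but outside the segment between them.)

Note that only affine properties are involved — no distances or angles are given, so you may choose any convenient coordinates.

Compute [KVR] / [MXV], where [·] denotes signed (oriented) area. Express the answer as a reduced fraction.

[KVR]:[MXV] = 25/12

Choose coordinates L = (0, 0), S = (1, 0), X = (0, 1), A = (-2, 4).
1. V is the midpoint of SL ⇒ V = (1/2, 0)
2. E is the centroid of triangle VAS ⇒ E = (-1/6, 4/3)
3. K is the centroid of triangle SAX ⇒ K = (-1/3, 5/3)
4. M lies on line AS with AM:MS = 5:4 ⇒ M = (-1/3, 16/9)
5. R lies on line ME with MR:RE = -1:5 ⇒ R = (-3/8, 17/9)
2·[KVR] = 25/216, 2·[MXV] = 1/18
[KVR]:[MXV] = 25/216:1/18 = 25/12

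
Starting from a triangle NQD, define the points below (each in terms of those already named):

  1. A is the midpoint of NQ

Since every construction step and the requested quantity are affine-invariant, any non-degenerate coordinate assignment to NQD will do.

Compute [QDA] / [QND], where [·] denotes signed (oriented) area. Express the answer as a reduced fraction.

Work in coordinates with N = (0, 0), Q = (1, 0), D = (0, 1).
1. A is the midpoint of NQ ⇒ A = (1/2, 0)
2·[QDA] = 1/2, 2·[QND] = -1
[QDA]:[QND] = 1/2:-1 = -1/2

[QDA]:[QND] = -1/2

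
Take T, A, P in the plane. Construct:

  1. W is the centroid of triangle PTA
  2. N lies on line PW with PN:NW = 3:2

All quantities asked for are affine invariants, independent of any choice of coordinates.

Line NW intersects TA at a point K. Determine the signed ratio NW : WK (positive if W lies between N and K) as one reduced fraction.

NW:WK = 4/5

Set T = (0, 0), A = (1, 0), P = (0, 1); any affine frame gives the same invariant.
1. W is the centroid of triangle PTA ⇒ W = (1/3, 1/3)
2. N lies on line PW with PN:NW = 3:2 ⇒ N = (1/5, 3/5)
line NW meets TA at K = (1/2, 0)
W = N + t·(K−N) with t = 4/9, so NW:WK = 4/9:5/9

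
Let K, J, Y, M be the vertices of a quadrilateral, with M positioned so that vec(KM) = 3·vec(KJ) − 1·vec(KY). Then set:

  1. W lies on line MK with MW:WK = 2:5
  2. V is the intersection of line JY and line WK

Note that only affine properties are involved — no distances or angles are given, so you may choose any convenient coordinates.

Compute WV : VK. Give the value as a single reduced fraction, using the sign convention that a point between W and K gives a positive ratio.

WV:VK = 3/7

Set K = (0, 0), J = (1, 0), Y = (0, 1), M = (3, -1); any affine frame gives the same invariant.
1. W lies on line MK with MW:WK = 2:5 ⇒ W = (15/7, -5/7)
2. V is the intersection of line JY and line WK ⇒ V = (3/2, -1/2)
V = W + t·(K−W) with t = 3/10, so WV:VK = t:(1−t) = 3/10:7/10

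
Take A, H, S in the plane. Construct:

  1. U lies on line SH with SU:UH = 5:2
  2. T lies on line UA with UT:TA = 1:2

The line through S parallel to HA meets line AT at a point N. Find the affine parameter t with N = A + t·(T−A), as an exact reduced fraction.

t = 21/4

Set A = (0, 0), H = (1, 0), S = (0, 1); any affine frame gives the same invariant.
1. U lies on line SH with SU:UH = 5:2 ⇒ U = (5/7, 2/7)
2. T lies on line UA with UT:TA = 1:2 ⇒ T = (10/21, 4/21)
through S parallel to HA: direction (-1, 0); meets AT at N = (5/2, 1)
N = A + t·(T−A) with t = 21/4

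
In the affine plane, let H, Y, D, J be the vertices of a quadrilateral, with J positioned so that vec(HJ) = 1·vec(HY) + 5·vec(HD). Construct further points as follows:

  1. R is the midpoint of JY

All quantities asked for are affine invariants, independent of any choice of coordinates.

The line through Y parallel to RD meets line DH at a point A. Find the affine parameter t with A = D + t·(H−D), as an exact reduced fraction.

t = 5/2

Assign H = (0, 0), Y = (1, 0), D = (0, 1), J = (1, 5) — the answer is frame-independent, so this choice is without loss of generality.
1. R is the midpoint of JY ⇒ R = (1, 5/2)
through Y parallel to RD: direction (-1, -3/2); meets DH at A = (0, -3/2)
A = D + t·(H−D) with t = 5/2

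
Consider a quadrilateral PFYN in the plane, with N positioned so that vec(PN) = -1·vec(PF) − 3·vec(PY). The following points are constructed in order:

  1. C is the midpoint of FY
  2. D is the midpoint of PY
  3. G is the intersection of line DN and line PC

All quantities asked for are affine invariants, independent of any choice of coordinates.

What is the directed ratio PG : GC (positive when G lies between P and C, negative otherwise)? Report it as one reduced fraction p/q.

Set P = (0, 0), F = (1, 0), Y = (0, 1), N = (-1, -3); any affine frame gives the same invariant.
1. C is the midpoint of FY ⇒ C = (1/2, 1/2)
2. D is the midpoint of PY ⇒ D = (0, 1/2)
3. G is the intersection of line DN and line PC ⇒ G = (-1/5, -1/5)
G = P + t·(C−P) with t = -2/5, so PG:GC = t:(1−t) = -2/5:7/5

PG:GC = -2/7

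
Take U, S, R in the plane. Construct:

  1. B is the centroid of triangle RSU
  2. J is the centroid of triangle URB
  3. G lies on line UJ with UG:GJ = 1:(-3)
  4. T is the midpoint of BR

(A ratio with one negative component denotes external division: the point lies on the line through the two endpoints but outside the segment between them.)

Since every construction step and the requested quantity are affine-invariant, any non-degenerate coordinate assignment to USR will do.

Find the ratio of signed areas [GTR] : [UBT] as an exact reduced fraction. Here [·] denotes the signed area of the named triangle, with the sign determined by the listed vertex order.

[GTR]:[UBT] = 4/3

Set U = (0, 0), S = (1, 0), R = (0, 1); any affine frame gives the same invariant.
1. B is the centroid of triangle RSU ⇒ B = (1/3, 1/3)
2. J is the centroid of triangle URB ⇒ J = (1/9, 4/9)
3. G lies on line UJ with UG:GJ = 1:(-3) ⇒ G = (-1/18, -2/9)
4. T is the midpoint of BR ⇒ T = (1/6, 2/3)
2·[GTR] = 2/9, 2·[UBT] = 1/6
[GTR]:[UBT] = 2/9:1/6 = 4/3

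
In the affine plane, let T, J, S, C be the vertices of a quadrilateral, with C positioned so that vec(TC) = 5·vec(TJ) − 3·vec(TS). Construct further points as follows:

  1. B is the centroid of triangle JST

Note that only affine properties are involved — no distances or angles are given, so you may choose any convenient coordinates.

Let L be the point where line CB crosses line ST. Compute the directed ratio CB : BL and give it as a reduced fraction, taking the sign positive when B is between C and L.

CB:BL = 14

Set T = (0, 0), J = (1, 0), S = (0, 1), C = (5, -3); any affine frame gives the same invariant.
1. B is the centroid of triangle JST ⇒ B = (1/3, 1/3)
line CB meets ST at L = (0, 4/7)
B = C + t·(L−C) with t = 14/15, so CB:BL = 14/15:1/15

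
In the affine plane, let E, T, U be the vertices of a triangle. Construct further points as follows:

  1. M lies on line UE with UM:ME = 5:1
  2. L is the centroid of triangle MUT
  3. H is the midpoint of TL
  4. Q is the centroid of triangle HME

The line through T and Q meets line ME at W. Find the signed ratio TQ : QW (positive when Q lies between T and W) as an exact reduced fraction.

TQ:QW = 7/2

Set E = (0, 0), T = (1, 0), U = (0, 1); any affine frame gives the same invariant.
1. M lies on line UE with UM:ME = 5:1 ⇒ M = (0, 1/6)
2. L is the centroid of triangle MUT ⇒ L = (1/3, 7/18)
3. H is the midpoint of TL ⇒ H = (2/3, 7/36)
4. Q is the centroid of triangle HME ⇒ Q = (2/9, 13/108)
line TQ meets ME at W = (0, 13/84)
Q = T + t·(W−T) with t = 7/9, so TQ:QW = 7/9:2/9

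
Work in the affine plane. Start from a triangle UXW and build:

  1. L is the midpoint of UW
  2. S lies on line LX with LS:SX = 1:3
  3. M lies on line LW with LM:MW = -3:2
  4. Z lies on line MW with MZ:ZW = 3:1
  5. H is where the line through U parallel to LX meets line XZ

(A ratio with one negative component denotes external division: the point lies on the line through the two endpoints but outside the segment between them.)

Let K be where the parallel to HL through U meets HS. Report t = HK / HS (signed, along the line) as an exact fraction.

Set U = (0, 0), X = (1, 0), W = (0, 1); any affine frame gives the same invariant.
1. L is the midpoint of UW ⇒ L = (0, 1/2)
2. S lies on line LX with LS:SX = 1:3 ⇒ S = (1/4, 3/8)
3. M lies on line LW with LM:MW = -3:2 ⇒ M = (0, 2)
4. Z lies on line MW with MZ:ZW = 3:1 ⇒ Z = (0, 5/4)
5. H is where the line through U parallel to LX meets line XZ ⇒ H = (5/3, -5/6)
through U parallel to HL: direction (-5/3, 4/3); meets HS at K = (100/9, -80/9)
K = H + t·(S−H) with t = -20/3

t = -20/3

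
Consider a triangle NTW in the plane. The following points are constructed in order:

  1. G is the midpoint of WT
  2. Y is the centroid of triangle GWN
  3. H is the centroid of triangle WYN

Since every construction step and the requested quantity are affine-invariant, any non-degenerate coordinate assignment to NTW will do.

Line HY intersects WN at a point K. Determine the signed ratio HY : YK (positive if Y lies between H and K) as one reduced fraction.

Assign N = (0, 0), T = (1, 0), W = (0, 1) — the answer is frame-independent, so this choice is without loss of generality.
1. G is the midpoint of WT ⇒ G = (1/2, 1/2)
2. Y is the centroid of triangle GWN ⇒ Y = (1/6, 1/2)
3. H is the centroid of triangle WYN ⇒ H = (1/18, 1/2)
line HY meets WN at K = (0, 1/2)
Y = H + t·(K−H) with t = -2, so HY:YK = -2:3

HY:YK = -2/3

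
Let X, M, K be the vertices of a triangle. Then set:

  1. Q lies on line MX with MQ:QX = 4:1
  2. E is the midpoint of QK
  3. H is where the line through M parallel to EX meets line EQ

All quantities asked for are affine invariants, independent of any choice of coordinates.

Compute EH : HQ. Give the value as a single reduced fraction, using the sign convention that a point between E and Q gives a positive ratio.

EH:HQ = -5/4

Work in coordinates with X = (0, 0), M = (1, 0), K = (0, 1).
1. Q lies on line MX with MQ:QX = 4:1 ⇒ Q = (1/5, 0)
2. E is the midpoint of QK ⇒ E = (1/10, 1/2)
3. H is where the line through M parallel to EX meets line EQ ⇒ H = (3/5, -2)
H = E + t·(Q−E) with t = 5, so EH:HQ = t:(1−t) = 5:-4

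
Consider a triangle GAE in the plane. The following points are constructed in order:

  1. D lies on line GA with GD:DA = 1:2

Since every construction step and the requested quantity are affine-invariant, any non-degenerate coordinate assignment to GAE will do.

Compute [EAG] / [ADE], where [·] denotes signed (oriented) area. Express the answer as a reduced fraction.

Set G = (0, 0), A = (1, 0), E = (0, 1); any affine frame gives the same invariant.
1. D lies on line GA with GD:DA = 1:2 ⇒ D = (1/3, 0)
2·[EAG] = -1, 2·[ADE] = -2/3
[EAG]:[ADE] = -1:-2/3 = 3/2

[EAG]:[ADE] = 3/2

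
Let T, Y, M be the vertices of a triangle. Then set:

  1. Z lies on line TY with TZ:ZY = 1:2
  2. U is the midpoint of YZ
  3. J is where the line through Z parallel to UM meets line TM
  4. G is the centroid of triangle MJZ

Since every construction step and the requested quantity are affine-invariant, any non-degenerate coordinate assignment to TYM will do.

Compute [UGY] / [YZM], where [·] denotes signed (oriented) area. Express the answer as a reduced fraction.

[UGY]:[YZM] = 1/4

Set T = (0, 0), Y = (1, 0), M = (0, 1); any affine frame gives the same invariant.
1. Z lies on line TY with TZ:ZY = 1:2 ⇒ Z = (1/3, 0)
2. U is the midpoint of YZ ⇒ U = (2/3, 0)
3. J is where the line through Z parallel to UM meets line TM ⇒ J = (0, 1/2)
4. G is the centroid of triangle MJZ ⇒ G = (1/9, 1/2)
2·[UGY] = -1/6, 2·[YZM] = -2/3
[UGY]:[YZM] = -1/6:-2/3 = 1/4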